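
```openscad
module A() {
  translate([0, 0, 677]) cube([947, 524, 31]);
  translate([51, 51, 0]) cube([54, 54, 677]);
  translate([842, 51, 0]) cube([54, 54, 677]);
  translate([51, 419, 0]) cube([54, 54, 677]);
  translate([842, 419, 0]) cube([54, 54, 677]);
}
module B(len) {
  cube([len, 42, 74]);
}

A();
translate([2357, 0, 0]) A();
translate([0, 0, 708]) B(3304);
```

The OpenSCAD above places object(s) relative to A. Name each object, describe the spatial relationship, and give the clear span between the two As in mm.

Second table starts at x = 2357; first ends at x = 947; clear span = 2357 − 947 = 1410 mm.

A is a table. B is a beam. A beam spans the tops of two tables. The clear span between the two tables is 1410 mm.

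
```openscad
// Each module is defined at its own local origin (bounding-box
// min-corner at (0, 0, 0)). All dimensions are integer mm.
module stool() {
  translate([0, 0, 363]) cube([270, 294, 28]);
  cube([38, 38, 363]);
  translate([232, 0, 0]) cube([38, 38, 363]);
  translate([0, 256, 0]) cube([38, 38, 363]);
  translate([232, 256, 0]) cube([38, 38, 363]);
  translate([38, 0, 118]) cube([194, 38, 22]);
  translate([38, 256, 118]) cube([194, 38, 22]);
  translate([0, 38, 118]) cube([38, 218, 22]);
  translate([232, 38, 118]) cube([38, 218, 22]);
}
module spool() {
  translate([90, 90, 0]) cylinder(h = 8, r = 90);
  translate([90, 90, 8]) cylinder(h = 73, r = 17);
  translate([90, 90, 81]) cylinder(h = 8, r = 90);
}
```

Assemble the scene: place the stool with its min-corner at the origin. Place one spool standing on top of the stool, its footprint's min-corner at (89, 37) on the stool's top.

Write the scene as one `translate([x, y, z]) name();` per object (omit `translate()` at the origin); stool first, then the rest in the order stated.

stool();
translate([89, 37, 391]) spool();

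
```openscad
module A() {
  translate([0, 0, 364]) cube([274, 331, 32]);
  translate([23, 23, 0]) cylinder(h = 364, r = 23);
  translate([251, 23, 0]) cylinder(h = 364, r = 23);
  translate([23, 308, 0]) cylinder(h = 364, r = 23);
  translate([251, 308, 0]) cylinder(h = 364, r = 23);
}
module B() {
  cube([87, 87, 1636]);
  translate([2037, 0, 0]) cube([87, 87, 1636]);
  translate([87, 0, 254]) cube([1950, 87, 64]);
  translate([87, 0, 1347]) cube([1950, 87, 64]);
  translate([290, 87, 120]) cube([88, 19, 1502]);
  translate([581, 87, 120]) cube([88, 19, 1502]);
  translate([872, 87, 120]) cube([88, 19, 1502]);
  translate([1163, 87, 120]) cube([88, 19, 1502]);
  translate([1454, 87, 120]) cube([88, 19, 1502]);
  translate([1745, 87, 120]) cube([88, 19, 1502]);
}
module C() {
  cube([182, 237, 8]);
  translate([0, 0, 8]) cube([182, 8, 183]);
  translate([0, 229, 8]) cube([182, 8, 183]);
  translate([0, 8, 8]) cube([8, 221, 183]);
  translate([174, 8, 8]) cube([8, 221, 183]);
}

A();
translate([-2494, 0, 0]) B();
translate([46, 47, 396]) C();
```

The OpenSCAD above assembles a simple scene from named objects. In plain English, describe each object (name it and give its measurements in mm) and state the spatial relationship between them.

A is a four-legged stool. The seat is 274×331 mm, 32 mm thick, top at z = 396 mm. It stands on four round legs, each 46 mm in diameter, from z = 0 to the seat underside, each leg's axis is inset half a diameter from the nearest pair of seat edges (so the leg's bounding box is flush with the corner).

B is a fence section. Two 87×87 mm posts, 1636 mm tall, stand on the floor with a clear span of 1950 mm between their inner faces. Two horizontal rails of 87×64 mm section span the gap between the posts with their undersides at z = 254 mm and z = 1347 mm, flush with the posts' −y face. 6 pickets, each 88 mm wide, 19 mm thick and 1502 mm tall, are fixed to the +y face of the rails with their bottoms at z = 120 mm, evenly spaced across the span with equal gaps (rounded down to the nearest mm) at the −x end and between each pair — any rounding remainder accumulates at the +x end.

C is an open storage box with external size 182×237×191 mm and wall thickness 8 mm (the base is also 8 mm thick). The base covers the whole footprint; the four walls stand on the base, with the y-facing walls full-width and the x-facing walls fitting between their inner faces.

The fence section is on the floor beside the stool on its −x side. The open box is on top of the stool, centred.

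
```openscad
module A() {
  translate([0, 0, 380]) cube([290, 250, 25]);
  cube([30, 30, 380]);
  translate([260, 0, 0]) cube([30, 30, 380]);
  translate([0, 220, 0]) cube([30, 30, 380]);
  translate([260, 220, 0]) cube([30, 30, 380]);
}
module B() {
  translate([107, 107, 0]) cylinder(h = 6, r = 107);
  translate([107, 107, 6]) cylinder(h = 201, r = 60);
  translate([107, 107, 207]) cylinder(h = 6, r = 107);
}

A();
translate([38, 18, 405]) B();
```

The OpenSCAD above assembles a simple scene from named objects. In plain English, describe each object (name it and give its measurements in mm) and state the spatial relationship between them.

A is a four-legged stool. The seat is 290×250 mm, 25 mm thick, top at z = 405 mm. It stands on four square legs, each 30×30 mm in cross-section, from z = 0 to the seat underside, each flush with a corner of the seat.

B is a spool: two coaxial disc flanges of radius 107 mm and thickness 6 mm, joined by a core cylinder of radius 60 mm and height 201 mm. The lower flange rests on z = 0 and the three cylinders share a vertical axis.

The spool is on top of the stool, centred.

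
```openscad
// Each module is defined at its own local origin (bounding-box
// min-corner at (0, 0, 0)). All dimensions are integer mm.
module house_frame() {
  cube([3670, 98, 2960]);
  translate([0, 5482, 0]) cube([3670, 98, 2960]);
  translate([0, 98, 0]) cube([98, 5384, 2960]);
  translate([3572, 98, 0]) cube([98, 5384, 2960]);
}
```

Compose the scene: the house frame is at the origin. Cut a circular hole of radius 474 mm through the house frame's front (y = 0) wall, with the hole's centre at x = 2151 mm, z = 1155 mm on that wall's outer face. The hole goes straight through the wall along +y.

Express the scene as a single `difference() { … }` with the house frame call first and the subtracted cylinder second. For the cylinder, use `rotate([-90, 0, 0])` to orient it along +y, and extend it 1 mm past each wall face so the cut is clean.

difference() {
  house_frame();
  translate([2151, -1, 1155]) rotate([-90, 0, 0]) cylinder(h = 100, r = 474);
}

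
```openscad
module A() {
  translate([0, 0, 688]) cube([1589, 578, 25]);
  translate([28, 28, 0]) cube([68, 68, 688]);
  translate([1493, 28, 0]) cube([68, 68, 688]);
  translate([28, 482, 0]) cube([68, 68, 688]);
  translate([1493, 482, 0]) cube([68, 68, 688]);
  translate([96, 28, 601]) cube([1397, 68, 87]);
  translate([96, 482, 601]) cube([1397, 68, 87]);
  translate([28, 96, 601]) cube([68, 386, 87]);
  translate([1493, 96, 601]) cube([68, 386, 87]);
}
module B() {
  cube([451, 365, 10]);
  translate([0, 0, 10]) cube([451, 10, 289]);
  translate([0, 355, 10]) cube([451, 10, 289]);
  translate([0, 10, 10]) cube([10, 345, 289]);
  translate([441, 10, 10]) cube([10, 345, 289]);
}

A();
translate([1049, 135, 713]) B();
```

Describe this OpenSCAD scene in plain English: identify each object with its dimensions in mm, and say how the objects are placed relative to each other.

A is a rectangular dining table. The top is 1589×578×25 mm with its upper surface at z = 713 mm. It stands on four 68×68 mm square legs, each inset 28 mm from the nearest pair of top edges, running from the floor to the underside of the top. Four apron rails, 68 mm thick and 87 mm tall, run between adjacent legs with their top edges flush with the underside of the top and their outer faces flush with the legs' outer faces.

B is an open-topped rectangular box: outside dimensions 451×365×299 mm, with a uniform wall and base thickness of 10 mm. The base is a full 451×365 slab on the floor; four walls sit on top of the base. The front and back walls (the −y and +y sides) span the full width; the two side walls fit between them.

The open box is on top of the table.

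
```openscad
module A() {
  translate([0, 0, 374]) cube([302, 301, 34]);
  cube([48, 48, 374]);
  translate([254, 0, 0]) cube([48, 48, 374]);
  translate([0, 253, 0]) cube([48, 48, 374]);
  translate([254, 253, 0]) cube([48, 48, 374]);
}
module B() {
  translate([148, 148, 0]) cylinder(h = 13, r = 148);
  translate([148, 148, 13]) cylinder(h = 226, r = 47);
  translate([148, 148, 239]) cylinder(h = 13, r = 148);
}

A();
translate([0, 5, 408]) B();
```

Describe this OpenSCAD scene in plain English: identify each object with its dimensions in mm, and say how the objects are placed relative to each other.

A is a four-legged stool. The seat is a 302×301×34 mm slab whose top surface is at z = 408 mm; four square legs, each 48×48 mm in cross-section, run from the floor (z = 0) to the underside of the seat, each flush with a corner of the seat.

B is a spool: two coaxial disc flanges of radius 148 mm and thickness 13 mm, joined by a core cylinder of radius 47 mm and height 226 mm. The lower flange rests on z = 0 and the three cylinders share a vertical axis.

The spool is on top of the stool.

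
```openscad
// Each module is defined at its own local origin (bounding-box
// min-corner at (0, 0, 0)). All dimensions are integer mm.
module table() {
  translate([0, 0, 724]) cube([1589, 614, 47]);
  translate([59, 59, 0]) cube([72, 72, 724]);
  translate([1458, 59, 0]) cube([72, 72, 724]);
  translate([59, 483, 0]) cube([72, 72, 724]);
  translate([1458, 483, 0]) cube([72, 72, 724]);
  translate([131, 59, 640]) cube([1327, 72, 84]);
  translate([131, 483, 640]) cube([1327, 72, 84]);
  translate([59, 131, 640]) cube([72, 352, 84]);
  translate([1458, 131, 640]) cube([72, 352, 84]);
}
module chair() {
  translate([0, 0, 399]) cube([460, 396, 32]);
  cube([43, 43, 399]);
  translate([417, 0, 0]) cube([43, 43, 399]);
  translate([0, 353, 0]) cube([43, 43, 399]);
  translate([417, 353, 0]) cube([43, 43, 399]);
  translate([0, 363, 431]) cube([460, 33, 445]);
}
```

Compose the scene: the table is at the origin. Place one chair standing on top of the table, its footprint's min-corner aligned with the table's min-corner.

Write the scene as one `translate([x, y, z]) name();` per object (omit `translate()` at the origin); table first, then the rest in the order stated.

table();
translate([0, 0, 771]) chair();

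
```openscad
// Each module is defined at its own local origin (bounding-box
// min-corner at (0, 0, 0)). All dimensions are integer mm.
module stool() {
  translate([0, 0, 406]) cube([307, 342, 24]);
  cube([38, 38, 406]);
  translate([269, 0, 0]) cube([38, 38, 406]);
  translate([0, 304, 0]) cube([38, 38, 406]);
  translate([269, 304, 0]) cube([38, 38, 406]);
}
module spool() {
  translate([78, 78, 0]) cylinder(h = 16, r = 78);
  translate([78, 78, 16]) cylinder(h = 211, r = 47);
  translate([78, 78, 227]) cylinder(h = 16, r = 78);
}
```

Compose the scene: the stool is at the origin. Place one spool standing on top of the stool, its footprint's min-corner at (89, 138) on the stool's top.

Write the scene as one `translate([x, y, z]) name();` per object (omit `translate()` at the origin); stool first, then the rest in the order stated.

stool();
translate([89, 138, 430]) spool();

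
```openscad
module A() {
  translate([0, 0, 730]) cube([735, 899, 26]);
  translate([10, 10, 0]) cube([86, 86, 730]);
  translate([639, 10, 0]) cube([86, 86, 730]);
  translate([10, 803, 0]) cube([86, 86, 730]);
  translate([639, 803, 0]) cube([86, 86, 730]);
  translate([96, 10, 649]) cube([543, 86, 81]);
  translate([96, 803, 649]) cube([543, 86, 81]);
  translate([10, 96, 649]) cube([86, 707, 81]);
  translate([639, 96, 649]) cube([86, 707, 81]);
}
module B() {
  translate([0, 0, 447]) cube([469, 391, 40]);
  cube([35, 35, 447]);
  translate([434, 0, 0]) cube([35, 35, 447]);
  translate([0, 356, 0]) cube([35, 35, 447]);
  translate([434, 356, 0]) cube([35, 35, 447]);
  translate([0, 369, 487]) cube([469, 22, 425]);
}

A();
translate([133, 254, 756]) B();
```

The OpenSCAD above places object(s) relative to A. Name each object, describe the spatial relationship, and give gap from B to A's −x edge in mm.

A is a table. B is a chair. The chair is on top of the table, centred. The gap from the chair to the table's −x edge is 133 mm.

The chair's min-x is at 133; the table's min-x is 0; gap = 133 mm.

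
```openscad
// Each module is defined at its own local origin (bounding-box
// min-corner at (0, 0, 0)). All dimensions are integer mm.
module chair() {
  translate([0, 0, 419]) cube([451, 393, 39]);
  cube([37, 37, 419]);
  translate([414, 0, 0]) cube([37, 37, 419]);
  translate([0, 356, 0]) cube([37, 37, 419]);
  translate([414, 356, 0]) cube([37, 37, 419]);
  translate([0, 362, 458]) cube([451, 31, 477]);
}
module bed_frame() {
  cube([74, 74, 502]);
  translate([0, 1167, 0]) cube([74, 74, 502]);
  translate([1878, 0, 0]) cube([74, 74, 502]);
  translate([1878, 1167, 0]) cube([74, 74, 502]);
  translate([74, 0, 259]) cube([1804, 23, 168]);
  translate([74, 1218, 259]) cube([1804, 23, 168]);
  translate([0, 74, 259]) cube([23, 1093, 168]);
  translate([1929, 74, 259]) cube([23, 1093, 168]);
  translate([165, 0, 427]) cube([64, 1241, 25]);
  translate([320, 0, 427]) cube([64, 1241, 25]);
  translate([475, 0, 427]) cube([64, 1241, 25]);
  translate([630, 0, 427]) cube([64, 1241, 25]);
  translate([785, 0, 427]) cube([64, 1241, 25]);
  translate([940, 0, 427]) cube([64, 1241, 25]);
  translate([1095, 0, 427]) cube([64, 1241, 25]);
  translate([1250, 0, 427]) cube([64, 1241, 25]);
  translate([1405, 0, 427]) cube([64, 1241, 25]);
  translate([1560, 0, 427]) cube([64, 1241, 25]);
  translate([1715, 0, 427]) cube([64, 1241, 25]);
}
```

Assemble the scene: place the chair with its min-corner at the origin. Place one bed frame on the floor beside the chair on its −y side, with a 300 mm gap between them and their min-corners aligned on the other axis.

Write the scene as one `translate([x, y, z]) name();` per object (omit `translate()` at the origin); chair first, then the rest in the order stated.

chair();
translate([0, -1541, 0]) bed_frame();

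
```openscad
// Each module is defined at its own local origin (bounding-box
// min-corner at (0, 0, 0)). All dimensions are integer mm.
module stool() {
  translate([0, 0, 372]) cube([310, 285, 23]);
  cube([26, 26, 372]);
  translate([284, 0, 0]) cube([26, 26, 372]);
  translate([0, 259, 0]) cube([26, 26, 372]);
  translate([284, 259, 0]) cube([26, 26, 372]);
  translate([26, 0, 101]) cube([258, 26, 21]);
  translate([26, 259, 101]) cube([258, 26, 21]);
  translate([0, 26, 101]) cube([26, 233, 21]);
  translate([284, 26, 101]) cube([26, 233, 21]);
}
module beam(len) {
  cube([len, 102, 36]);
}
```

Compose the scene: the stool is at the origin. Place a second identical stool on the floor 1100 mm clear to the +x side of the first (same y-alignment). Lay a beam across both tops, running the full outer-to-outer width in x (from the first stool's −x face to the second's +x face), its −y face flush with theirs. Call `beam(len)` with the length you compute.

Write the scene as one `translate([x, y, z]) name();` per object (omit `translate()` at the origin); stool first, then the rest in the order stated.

stool();
translate([1410, 0, 0]) stool();
translate([0, 0, 395]) beam(1720);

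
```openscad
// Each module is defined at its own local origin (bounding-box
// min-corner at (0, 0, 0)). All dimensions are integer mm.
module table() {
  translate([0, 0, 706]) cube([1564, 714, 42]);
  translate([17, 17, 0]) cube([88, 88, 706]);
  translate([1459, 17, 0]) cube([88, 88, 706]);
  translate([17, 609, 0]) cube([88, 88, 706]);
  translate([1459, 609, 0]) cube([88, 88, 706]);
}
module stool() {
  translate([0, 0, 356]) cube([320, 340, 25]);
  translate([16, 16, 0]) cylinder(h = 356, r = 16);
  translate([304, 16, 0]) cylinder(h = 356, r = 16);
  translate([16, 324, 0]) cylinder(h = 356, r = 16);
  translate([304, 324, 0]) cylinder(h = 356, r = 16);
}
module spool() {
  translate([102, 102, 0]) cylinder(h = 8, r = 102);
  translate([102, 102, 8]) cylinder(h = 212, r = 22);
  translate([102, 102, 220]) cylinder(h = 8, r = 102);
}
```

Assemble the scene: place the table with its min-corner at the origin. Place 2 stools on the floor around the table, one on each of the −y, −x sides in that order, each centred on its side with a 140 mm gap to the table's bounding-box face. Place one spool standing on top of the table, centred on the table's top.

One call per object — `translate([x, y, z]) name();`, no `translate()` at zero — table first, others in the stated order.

table();
translate([622, -480, 0]) stool();
translate([-460, 187, 0]) stool();
translate([680, 255, 748]) spool();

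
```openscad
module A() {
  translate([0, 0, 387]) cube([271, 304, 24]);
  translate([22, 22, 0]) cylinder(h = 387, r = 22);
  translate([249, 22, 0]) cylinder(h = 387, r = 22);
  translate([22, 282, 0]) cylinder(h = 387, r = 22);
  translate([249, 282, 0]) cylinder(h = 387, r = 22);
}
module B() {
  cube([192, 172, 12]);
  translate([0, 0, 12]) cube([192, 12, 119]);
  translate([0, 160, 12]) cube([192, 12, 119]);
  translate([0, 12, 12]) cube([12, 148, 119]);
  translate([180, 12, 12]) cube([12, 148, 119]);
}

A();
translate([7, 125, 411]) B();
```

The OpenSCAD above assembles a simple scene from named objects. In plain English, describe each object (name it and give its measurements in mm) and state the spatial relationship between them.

A is a four-legged stool. The seat is 271×304 mm, 24 mm thick, top at z = 411 mm. It stands on four round legs, each 44 mm in diameter, from z = 0 to the seat underside, each leg's axis is inset half a diameter from the nearest pair of seat edges (so the leg's bounding box is flush with the corner).

B is an open storage box with external size 192×172×131 mm and wall thickness 12 mm (the base is also 12 mm thick). The base covers the whole footprint; the four walls stand on the base, with the y-facing walls full-width and the x-facing walls fitting between their inner faces.

The open box is on top of the stool.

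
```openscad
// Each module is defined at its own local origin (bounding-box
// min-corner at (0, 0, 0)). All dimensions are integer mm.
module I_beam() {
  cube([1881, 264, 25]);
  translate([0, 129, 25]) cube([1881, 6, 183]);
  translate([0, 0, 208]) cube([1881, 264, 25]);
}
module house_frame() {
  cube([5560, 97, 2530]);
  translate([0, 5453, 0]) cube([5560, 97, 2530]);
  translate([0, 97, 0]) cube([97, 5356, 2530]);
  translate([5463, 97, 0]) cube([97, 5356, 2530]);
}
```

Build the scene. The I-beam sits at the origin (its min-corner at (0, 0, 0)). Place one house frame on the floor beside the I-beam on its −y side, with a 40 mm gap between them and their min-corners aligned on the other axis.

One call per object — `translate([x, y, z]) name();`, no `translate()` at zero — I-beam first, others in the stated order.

I_beam();
translate([0, -5590, 0]) house_frame();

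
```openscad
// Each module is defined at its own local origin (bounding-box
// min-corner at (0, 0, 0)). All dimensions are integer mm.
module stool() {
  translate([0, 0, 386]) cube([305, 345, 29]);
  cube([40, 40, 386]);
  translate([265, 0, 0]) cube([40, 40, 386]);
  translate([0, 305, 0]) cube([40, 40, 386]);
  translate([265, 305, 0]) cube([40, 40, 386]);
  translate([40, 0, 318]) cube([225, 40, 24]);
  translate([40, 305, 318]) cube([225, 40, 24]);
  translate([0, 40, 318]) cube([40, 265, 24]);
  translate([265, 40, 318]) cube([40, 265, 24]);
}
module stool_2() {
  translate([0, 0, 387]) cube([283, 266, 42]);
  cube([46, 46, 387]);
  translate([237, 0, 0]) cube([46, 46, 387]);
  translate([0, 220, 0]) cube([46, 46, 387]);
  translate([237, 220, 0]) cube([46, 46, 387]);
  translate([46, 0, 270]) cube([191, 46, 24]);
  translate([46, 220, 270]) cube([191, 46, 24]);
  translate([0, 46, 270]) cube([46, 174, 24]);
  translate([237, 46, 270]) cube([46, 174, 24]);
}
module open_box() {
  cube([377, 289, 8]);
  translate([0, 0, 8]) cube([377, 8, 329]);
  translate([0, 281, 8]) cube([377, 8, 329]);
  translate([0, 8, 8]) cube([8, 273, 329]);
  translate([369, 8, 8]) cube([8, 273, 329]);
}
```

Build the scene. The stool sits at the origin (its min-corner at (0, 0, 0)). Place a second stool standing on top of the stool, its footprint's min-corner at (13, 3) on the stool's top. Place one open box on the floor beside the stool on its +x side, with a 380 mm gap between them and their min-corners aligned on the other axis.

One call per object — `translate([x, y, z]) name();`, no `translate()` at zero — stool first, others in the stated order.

stool();
translate([13, 3, 415]) stool_2();
translate([685, 0, 0]) open_box();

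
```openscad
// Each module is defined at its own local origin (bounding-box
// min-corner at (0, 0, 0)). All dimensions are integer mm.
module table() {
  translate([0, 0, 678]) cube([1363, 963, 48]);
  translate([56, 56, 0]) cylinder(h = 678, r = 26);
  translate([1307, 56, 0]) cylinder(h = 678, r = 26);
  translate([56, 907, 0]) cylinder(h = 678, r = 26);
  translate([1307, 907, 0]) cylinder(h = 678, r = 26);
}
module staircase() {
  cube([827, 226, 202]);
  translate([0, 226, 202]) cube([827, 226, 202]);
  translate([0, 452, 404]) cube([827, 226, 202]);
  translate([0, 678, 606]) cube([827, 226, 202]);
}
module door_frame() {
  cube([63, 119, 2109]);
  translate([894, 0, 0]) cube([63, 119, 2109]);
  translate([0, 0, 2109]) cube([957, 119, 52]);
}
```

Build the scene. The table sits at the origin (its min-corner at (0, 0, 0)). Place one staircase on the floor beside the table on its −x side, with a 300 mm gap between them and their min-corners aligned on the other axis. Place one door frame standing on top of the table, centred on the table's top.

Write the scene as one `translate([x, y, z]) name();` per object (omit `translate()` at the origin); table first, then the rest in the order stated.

table();
translate([-1127, 0, 0]) staircase();
translate([203, 422, 726]) door_frame();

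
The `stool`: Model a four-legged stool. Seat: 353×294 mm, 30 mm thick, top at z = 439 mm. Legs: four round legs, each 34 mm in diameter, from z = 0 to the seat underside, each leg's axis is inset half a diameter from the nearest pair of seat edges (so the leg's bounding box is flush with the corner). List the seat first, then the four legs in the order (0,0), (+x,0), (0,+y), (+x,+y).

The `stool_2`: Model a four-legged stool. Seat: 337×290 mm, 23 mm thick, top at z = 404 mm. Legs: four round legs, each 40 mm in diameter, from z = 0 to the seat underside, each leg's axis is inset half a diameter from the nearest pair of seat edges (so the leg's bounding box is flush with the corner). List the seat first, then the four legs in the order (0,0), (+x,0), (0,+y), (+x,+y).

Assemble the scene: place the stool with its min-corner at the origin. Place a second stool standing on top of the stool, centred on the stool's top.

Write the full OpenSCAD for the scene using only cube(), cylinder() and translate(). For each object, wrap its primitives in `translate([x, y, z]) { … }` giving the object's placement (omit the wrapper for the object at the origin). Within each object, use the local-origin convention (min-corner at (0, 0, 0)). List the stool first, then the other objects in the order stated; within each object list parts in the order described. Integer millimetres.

translate([0, 0, 409]) cube([353, 294, 30]);
translate([17, 17, 0]) cylinder(h = 409, r = 17);
translate([336, 17, 0]) cylinder(h = 409, r = 17);
translate([17, 277, 0]) cylinder(h = 409, r = 17);
translate([336, 277, 0]) cylinder(h = 409, r = 17);
translate([8, 2, 439]) {
  translate([0, 0, 381]) cube([337, 290, 23]);
  translate([20, 20, 0]) cylinder(h = 381, r = 20);
  translate([317, 20, 0]) cylinder(h = 381, r = 20);
  translate([20, 270, 0]) cylinder(h = 381, r = 20);
  translate([317, 270, 0]) cylinder(h = 381, r = 20);
}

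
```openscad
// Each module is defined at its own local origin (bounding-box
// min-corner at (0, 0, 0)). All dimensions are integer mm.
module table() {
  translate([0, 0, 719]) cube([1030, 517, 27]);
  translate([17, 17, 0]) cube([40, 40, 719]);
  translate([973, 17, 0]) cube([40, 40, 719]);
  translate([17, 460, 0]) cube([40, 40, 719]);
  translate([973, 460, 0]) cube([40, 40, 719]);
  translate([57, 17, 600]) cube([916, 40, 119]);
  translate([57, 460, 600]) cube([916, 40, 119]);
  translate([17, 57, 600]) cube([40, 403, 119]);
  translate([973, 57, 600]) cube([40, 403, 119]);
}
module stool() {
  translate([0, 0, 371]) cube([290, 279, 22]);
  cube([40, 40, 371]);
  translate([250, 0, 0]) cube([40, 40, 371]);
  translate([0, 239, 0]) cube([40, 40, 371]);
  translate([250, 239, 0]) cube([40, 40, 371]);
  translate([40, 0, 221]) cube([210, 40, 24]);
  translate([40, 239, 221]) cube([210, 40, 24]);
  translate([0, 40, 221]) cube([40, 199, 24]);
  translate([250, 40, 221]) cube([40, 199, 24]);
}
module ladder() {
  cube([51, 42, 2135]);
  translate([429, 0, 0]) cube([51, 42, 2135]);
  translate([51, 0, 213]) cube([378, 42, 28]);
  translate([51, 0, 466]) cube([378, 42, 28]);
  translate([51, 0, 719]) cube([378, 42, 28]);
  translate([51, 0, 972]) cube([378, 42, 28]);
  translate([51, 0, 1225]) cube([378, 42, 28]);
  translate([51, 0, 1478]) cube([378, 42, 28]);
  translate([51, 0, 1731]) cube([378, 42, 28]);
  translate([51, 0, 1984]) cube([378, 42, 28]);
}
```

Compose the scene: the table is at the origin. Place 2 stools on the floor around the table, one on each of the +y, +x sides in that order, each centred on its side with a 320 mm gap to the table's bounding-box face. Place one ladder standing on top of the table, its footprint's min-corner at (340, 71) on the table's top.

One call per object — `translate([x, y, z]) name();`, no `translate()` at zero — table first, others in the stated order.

table();
translate([370, 837, 0]) stool();
translate([1350, 119, 0]) stool();
translate([340, 71, 746]) ladder();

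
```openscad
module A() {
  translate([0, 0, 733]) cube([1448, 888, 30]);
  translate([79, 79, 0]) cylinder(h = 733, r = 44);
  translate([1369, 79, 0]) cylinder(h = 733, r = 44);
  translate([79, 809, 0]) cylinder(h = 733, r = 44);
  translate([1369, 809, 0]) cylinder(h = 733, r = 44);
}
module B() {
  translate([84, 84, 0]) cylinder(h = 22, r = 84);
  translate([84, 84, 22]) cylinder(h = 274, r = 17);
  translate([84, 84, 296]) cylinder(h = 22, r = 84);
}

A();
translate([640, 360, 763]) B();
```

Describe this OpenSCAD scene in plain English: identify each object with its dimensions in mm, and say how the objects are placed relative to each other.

A is a table with a 1448×888 mm rectangular top, 30 mm thick, top surface at z = 763 mm, supported by four round legs of 88 mm diameter, each leg's bounding box inset 35 mm from the nearest pair of top edges, running from the floor.

B is a spool: two coaxial disc flanges of radius 84 mm and thickness 22 mm, joined by a core cylinder of radius 17 mm and height 274 mm. The lower flange rests on z = 0 and the three cylinders share a vertical axis.

The spool is on top of the table, centred.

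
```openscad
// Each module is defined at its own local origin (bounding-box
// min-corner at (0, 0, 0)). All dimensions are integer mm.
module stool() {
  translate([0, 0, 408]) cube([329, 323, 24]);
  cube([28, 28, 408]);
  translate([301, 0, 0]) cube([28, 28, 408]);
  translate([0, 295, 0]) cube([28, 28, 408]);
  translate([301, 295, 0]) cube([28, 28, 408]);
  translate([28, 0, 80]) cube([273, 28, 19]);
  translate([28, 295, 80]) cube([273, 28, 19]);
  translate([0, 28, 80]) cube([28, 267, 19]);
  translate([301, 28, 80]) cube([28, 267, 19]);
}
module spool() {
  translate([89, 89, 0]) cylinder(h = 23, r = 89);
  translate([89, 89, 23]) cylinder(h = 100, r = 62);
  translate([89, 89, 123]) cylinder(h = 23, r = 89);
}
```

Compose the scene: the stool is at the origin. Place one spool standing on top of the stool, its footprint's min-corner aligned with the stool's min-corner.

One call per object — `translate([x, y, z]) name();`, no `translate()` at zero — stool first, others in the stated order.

stool();
translate([0, 0, 432]) spool();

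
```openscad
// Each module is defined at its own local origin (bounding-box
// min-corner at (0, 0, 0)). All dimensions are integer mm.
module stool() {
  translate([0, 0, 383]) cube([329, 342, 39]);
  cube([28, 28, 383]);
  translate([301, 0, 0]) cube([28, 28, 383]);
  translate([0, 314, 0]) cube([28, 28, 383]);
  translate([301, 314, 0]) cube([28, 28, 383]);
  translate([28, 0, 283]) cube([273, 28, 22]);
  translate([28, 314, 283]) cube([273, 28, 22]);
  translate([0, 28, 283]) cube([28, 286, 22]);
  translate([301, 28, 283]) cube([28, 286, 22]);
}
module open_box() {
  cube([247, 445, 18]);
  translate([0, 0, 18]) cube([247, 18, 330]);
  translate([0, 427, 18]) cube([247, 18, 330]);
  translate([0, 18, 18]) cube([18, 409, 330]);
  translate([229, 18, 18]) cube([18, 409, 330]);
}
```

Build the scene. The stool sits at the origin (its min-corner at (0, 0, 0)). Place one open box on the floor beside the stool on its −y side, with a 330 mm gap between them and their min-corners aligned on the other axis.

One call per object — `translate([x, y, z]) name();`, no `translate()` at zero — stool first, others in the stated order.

stool();
translate([0, -775, 0]) open_box();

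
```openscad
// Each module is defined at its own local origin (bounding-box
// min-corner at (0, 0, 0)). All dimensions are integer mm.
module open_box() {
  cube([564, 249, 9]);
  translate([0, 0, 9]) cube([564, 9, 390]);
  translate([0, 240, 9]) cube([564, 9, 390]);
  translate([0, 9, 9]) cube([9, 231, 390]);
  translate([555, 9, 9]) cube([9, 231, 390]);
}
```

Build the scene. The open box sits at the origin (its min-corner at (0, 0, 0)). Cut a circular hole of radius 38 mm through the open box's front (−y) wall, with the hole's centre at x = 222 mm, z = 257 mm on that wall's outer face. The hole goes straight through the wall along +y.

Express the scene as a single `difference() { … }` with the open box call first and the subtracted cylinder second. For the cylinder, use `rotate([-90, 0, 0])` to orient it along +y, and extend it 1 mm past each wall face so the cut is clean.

difference() {
  open_box();
  translate([222, -1, 257]) rotate([-90, 0, 0]) cylinder(h = 11, r = 38);
}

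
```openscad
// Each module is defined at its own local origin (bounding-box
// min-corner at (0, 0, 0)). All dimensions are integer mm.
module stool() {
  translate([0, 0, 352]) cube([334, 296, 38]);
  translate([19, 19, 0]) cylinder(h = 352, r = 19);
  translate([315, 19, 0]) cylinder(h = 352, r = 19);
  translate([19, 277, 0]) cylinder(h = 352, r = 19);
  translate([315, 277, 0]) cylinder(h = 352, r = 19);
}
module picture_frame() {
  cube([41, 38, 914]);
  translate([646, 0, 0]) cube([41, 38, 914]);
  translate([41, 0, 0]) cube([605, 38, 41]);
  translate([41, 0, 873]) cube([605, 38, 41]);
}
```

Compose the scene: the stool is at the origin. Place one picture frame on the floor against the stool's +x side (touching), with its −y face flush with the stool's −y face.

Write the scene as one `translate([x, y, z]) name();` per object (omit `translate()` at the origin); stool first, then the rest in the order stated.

stool();
translate([334, 0, 0]) picture_frame();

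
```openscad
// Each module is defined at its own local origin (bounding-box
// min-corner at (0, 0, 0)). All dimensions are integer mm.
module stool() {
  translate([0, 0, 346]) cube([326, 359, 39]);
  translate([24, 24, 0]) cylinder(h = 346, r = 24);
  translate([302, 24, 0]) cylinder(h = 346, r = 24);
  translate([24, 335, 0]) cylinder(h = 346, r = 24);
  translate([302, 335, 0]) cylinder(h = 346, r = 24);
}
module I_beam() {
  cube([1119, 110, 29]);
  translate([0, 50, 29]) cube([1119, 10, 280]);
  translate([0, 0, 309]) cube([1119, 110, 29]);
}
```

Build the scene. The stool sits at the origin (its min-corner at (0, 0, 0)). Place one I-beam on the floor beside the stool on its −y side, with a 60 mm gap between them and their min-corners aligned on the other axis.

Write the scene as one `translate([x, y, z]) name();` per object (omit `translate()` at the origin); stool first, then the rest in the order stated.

stool();
translate([0, -170, 0]) I_beam();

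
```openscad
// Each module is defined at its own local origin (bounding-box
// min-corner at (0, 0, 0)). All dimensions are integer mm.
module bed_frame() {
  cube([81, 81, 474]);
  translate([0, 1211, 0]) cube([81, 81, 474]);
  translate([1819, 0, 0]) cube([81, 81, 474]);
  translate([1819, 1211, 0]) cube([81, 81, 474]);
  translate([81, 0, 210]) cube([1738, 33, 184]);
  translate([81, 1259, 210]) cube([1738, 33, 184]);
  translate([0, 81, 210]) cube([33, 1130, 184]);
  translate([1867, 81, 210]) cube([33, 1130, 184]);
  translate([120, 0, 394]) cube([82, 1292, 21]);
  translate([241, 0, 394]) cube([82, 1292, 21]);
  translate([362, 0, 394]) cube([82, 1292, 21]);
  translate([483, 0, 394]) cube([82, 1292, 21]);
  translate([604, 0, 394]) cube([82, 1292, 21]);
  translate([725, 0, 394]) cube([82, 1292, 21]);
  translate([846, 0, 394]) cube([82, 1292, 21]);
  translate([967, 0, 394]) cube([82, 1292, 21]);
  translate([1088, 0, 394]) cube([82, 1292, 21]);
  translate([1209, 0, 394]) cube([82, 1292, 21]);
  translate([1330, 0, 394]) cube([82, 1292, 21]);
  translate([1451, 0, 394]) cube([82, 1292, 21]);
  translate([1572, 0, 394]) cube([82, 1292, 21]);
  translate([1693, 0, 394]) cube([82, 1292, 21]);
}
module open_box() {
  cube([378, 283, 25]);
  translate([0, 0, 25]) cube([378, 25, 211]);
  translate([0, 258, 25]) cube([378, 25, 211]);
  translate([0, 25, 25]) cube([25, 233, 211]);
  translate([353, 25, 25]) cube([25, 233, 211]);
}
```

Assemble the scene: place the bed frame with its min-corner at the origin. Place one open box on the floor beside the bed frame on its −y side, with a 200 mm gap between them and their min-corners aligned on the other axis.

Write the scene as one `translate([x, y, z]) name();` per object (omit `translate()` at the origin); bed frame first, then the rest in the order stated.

bed_frame();
translate([0, -483, 0]) open_box();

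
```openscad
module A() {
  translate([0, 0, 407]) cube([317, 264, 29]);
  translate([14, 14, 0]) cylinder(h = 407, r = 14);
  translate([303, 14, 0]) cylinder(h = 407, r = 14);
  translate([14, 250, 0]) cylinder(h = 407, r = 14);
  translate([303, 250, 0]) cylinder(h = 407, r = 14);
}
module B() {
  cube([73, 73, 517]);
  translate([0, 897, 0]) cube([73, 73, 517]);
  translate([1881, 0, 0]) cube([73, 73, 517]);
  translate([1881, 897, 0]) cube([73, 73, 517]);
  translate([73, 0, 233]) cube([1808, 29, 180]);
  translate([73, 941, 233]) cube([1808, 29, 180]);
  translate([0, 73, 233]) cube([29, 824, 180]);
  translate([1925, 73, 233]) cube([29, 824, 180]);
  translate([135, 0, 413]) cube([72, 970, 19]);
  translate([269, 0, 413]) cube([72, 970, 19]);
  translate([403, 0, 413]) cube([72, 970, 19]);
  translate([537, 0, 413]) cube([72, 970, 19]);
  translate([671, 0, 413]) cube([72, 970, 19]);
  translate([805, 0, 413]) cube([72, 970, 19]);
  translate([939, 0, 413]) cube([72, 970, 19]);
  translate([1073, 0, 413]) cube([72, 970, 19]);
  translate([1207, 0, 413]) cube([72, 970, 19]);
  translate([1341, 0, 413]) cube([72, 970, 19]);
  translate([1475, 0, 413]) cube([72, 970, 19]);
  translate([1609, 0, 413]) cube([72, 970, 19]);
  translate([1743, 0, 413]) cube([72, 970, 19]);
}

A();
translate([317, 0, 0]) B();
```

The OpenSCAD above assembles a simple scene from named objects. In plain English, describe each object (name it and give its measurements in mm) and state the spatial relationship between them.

A is a simple wooden stool: a rectangular seat 317 mm (x) by 264 mm (y), 29 mm thick, top face at z = 436 mm, on four round legs, each 28 mm in diameter. The legs rest on z = 0, each leg's axis is inset half a diameter from the nearest pair of seat edges (so the leg's bounding box is flush with the corner).

B is a bed frame 1954 mm long (x) by 970 mm wide (y). Four 73×73 mm corner posts, 517 mm tall, at the corners of the footprint. Four rails of 29 mm thickness and 180 mm height run between adjacent posts with their undersides at z = 233 mm, their outer faces flush with the outside of the frame (the two x-running rails run between the posts' inner faces; the two y-running rails run between the posts' inner faces). 13 slats, each 72 mm wide (x) and 19 mm thick, lie across the top of the two x-running rails, running the full 970 mm width of the frame in y; the slats are evenly spaced along x between the inner faces of the end posts with equal gaps (rounded down to the nearest mm) at the −x end and between each pair — any rounding remainder accumulates at the +x end.

The bed frame is against the stool's +x side, with their −y faces flush.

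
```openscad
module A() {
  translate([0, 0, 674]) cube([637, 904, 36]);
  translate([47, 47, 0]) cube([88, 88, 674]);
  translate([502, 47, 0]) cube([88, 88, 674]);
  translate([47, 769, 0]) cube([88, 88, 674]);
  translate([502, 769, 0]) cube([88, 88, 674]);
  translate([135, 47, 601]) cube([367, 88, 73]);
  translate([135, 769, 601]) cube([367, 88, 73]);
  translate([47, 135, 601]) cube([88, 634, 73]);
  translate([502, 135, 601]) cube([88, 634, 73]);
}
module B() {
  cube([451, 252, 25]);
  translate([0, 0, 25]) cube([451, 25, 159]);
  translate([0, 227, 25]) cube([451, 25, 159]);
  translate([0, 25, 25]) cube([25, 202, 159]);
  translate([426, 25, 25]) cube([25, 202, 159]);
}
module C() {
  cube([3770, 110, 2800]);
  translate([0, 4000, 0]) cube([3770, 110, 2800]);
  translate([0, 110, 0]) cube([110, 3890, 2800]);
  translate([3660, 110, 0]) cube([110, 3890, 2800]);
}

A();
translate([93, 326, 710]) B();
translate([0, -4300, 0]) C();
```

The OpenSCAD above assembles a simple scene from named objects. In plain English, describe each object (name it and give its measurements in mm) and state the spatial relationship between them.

A is a rectangular dining table. The top is 637×904×36 mm with its upper surface at z = 710 mm. It stands on four 88×88 mm square legs, each inset 47 mm from the nearest pair of top edges, running from the floor to the underside of the top. Four apron rails, 88 mm thick and 73 mm tall, run between adjacent legs with their top edges flush with the underside of the top and their outer faces flush with the legs' outer faces.

B is an open-topped rectangular box: outside dimensions 451×252×184 mm, with a uniform wall and base thickness of 25 mm. The base is a full 451×252 slab on the floor; four walls sit on top of the base. The front and back walls (the −y and +y sides) span the full width; the two side walls fit between them.

C is a box-shaped house frame (walls only): outside footprint 3770×4110 mm, wall height 2800 mm, wall thickness 110 mm. The two y-facing walls run the full x-width; the two x-facing walls fit between the inner faces of the y-facing walls.

The open box is on top of the table, centred. The house frame is on the floor beside the table on its −y side.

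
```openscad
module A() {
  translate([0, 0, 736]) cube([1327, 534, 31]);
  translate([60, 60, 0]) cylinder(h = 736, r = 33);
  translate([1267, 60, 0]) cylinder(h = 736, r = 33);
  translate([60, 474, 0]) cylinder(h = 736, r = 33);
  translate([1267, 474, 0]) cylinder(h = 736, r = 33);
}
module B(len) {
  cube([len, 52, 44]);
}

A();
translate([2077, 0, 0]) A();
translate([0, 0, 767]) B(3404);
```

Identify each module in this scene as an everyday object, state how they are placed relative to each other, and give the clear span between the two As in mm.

Second table starts at x = 2077; first ends at x = 1327; clear span = 2077 − 1327 = 750 mm.

A is a table. B is a beam. A beam spans the tops of two tables. The clear span between the two tables is 750 mm.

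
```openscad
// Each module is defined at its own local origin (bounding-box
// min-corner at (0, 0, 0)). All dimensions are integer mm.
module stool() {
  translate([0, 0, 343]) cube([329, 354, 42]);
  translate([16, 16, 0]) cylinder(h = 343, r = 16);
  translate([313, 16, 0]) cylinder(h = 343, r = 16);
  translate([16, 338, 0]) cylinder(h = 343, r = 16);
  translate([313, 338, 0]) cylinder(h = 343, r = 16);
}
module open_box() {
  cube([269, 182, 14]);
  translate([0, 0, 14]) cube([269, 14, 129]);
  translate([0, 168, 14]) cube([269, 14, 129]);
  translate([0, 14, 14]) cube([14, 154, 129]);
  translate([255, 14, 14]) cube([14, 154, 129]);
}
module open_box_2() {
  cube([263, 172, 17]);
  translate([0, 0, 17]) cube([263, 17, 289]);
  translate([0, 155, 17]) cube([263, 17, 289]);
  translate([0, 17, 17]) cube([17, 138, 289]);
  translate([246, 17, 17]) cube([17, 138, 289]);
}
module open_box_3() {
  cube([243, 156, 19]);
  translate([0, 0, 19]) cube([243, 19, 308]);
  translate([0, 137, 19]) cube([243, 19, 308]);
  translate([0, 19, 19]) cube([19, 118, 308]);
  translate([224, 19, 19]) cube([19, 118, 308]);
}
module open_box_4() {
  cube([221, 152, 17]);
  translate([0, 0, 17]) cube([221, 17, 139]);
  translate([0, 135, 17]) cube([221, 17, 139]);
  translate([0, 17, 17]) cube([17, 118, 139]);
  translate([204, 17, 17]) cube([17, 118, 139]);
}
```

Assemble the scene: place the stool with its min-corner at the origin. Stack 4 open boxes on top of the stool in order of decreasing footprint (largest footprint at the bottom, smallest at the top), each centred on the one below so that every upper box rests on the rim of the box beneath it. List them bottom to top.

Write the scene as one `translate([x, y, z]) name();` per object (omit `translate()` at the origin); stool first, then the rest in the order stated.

stool();
translate([30, 86, 385]) open_box();
translate([33, 91, 528]) open_box_2();
translate([43, 99, 834]) open_box_3();
translate([54, 101, 1161]) open_box_4();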